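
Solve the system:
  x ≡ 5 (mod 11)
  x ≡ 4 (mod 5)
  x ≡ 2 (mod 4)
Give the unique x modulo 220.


Moduli 11, 5, 4 are pairwise coprime; by CRT there is a unique solution modulo M = 11 · 5 · 4 = 220.
Solve pairwise, accumulating the modulus:
  Start with x ≡ 5 (mod 11).
  Combine with x ≡ 4 (mod 5): since gcd(11, 5) = 1, we get a unique residue mod 55.
    Write x = 5 + 11·t and substitute into x ≡ 4 (mod 5): 11·t ≡ 4 − 5 = -1 (mod 5).
    Reduce coefficients mod 5: 1·t ≡ 4 (mod 5).
    So t ≡ 4 (mod 5).
    Then x = 5 + 11·4 = 49, valid modulo lcm(11, 5) = 55: x ≡ 49 (mod 55).
  Combine with x ≡ 2 (mod 4): since gcd(55, 4) = 1, we get a unique residue mod 220.
    Write x = 49 + 55·t and substitute into x ≡ 2 (mod 4): 55·t ≡ 2 − 49 = -47 (mod 4).
    Reduce coefficients mod 4: 3·t ≡ 1 (mod 4).
    The inverse of 3 mod 4 is 3 (since 3·3 = 9 = 2·4 + 1), so t ≡ 3·1 = 3 ≡ 3 (mod 4).
    Then x = 49 + 55·3 = 214, valid modulo lcm(55, 4) = 220: x ≡ 214 (mod 220).
Verify: 214 mod 11 = 5 ✓, 214 mod 5 = 4 ✓, 214 mod 4 = 2 ✓.

x ≡ 214 (mod 220).


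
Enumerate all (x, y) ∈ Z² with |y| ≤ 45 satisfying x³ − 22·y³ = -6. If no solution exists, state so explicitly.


The equation is x³ - 22y³ = -6. For fixed y, x³ = 22·y³ − 6, so a solution requires the RHS to be a perfect cube.
Strategy: iterate y from -45 to 45, compute RHS = 22·y³ − 6, and check whether it is a (positive or negative) perfect cube.
Check small values of y:
  y = 0: RHS = -6 is not a perfect cube.
  y = 1: RHS = 16 is not a perfect cube.
  y = -1: RHS = -28 is not a perfect cube.
  y = 2: RHS = 170 is not a perfect cube.
  y = -2: RHS = -182 is not a perfect cube.
  y = 3: RHS = 588 is not a perfect cube.
  y = -3: RHS = -600 is not a perfect cube.
Continuing, at y = 5: RHS = 2744 = (14)³ ⇒ x = 14 works.
Searching the remaining y in |y| ≤ 45 finds no further solutions.
Collected solutions: (14, 5).

Solutions (with |y| ≤ 45): (14, 5).


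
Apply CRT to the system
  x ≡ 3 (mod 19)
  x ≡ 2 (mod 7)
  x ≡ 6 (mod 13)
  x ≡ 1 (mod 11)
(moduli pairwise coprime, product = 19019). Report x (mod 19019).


Product of moduli M = 19 · 7 · 13 · 11 = 19019.
Merge one congruence at a time:
  Start: x ≡ 3 (mod 19).
  Combine with x ≡ 2 (mod 7); new modulus lcm = 133.
    Write x = 3 + 19·t and substitute into x ≡ 2 (mod 7): 19·t ≡ 2 − 3 = -1 (mod 7).
    Reduce coefficients mod 7: 5·t ≡ 6 (mod 7).
    The inverse of 5 mod 7 is 3 (since 5·3 = 15 = 2·7 + 1), so t ≡ 3·6 = 18 ≡ 4 (mod 7).
    Then x = 3 + 19·4 = 79, valid modulo lcm(19, 7) = 133: x ≡ 79 (mod 133).
  Combine with x ≡ 6 (mod 13); new modulus lcm = 1729.
    Write x = 79 + 133·t and substitute into x ≡ 6 (mod 13): 133·t ≡ 6 − 79 = -73 (mod 13).
    Reduce coefficients mod 13: 3·t ≡ 5 (mod 13).
    The inverse of 3 mod 13 is 9 (since 3·9 = 27 = 2·13 + 1), so t ≡ 9·5 = 45 ≡ 6 (mod 13).
    Then x = 79 + 133·6 = 877, valid modulo lcm(133, 13) = 1729: x ≡ 877 (mod 1729).
  Combine with x ≡ 1 (mod 11); new modulus lcm = 19019.
    Write x = 877 + 1729·t and substitute into x ≡ 1 (mod 11): 1729·t ≡ 1 − 877 = -876 (mod 11).
    Reduce coefficients mod 11: 2·t ≡ 4 (mod 11).
    The inverse of 2 mod 11 is 6 (since 2·6 = 12 = 1·11 + 1), so t ≡ 6·4 = 24 ≡ 2 (mod 11).
    Then x = 877 + 1729·2 = 4335, valid modulo lcm(1729, 11) = 19019: x ≡ 4335 (mod 19019).
Verify against each original: 4335 mod 19 = 3, 4335 mod 7 = 2, 4335 mod 13 = 6, 4335 mod 11 = 1.

x ≡ 4335 (mod 19019).


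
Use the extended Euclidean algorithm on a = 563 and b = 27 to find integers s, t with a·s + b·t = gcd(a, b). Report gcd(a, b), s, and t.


Euclidean algorithm on (563, 27) — divide until remainder is 0:
  563 = 20 · 27 + 23
  27 = 1 · 23 + 4
  23 = 5 · 4 + 3
  4 = 1 · 3 + 1
  3 = 3 · 1 + 0
gcd(563, 27) = 1.
Track Bezout coefficients alongside the remainders: start with r₀ = 563 = a·1 + b·0 (s = 1, t = 0) and r₁ = 27 = a·0 + b·1 (s = 0, t = 1); each new remainder r_{k+1} = r_{k-1} − q_k·r_k inherits s_{k+1} = s_{k-1} − q_k·s_k, t_{k+1} = t_{k-1} − q_k·t_k, so r_k = a·s_k + b·t_k at every step:
  q = 20: r = 23, s = 1 − 20·0 = 1, t = 0 − 20·1 = -20  (check: 563·1 + 27·(-20) = 23)
  q = 1: r = 4, s = 0 − 1·1 = -1, t = 1 − 1·(-20) = 21  (check: 563·(-1) + 27·21 = 4)
  q = 5: r = 3, s = 1 − 5·(-1) = 6, t = -20 − 5·21 = -125  (check: 563·6 + 27·(-125) = 3)
  q = 1: r = 1, s = -1 − 1·6 = -7, t = 21 − 1·(-125) = 146  (check: 563·(-7) + 27·146 = 1)
The row with r = 1 (the gcd) gives the Bezout coefficients s = -7, t = 146.
Result: 563 · (-7) + 27 · (146) = 1.

gcd(563, 27) = 1; s = -7, t = 146 (check: 563·(-7) + 27·146 = 1).


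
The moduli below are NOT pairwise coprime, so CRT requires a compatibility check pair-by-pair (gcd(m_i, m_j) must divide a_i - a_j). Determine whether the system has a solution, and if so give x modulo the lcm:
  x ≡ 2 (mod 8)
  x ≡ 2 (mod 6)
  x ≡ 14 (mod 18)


Moduli 8, 6, 18 are not pairwise coprime, so CRT works modulo lcm(m_i) when all pairwise compatibility conditions hold.
Pairwise compatibility: gcd(m_i, m_j) must divide a_i - a_j for every pair.
Merge one congruence at a time:
  Start: x ≡ 2 (mod 8).
  Combine with x ≡ 2 (mod 6): gcd(8, 6) = 2; 2 - 2 = 0, which IS divisible by 2, so compatible.
    Write x = 2 + 8·t and substitute into x ≡ 2 (mod 6): 8·t ≡ 2 − 2 = 0 (mod 6).
    Divide the congruence (and modulus) by g = 2: 4·t ≡ 0 (mod 3).
    Reduce coefficients mod 3: 1·t ≡ 0 (mod 3).
    So t ≡ 0 (mod 3).
    Then x = 2 + 8·0 = 2, valid modulo lcm(8, 6) = 24: x ≡ 2 (mod 24).
  Combine with x ≡ 14 (mod 18): gcd(24, 18) = 6; 14 - 2 = 12, which IS divisible by 6, so compatible.
    Write x = 2 + 24·t and substitute into x ≡ 14 (mod 18): 24·t ≡ 14 − 2 = 12 (mod 18).
    Divide the congruence (and modulus) by g = 6: 4·t ≡ 2 (mod 3).
    Reduce coefficients mod 3: 1·t ≡ 2 (mod 3).
    So t ≡ 2 (mod 3).
    Then x = 2 + 24·2 = 50, valid modulo lcm(24, 18) = 72: x ≡ 50 (mod 72).
Verify: 50 mod 8 = 2, 50 mod 6 = 2, 50 mod 18 = 14.

x ≡ 50 (mod 72).


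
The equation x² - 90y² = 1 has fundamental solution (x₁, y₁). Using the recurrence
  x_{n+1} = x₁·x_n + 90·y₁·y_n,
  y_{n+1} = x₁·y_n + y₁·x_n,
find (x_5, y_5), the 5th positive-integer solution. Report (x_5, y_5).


Step 1: Find the fundamental solution (x₁, y₁) of x² - 90y² = 1.
  Expand √90 as a continued fraction. a₀ = ⌊√90⌋ = 9; iterate m_{k+1} = d_k·a_k − m_k, d_{k+1} = (90 − m_{k+1}²)/d_k, a_{k+1} = ⌊(a₀ + m_{k+1})/d_{k+1}⌋ (starting m₀ = 0, d₀ = 1), with convergents p_k = a_k·p_{k-1} + p_{k-2}, q_k = a_k·q_{k-1} + q_{k-2} (p₋₁ = 1, q₋₁ = 0):
  k = 0: a₀ = 9; p₀/q₀ = 9/1; p₀² − 90·q₀² = 81 − 90 = -9.
  k = 1: m = 9, d = 9, a = ⌊(9 + 9)/9⌋ = 2; p/q = (2·9 + 1)/(2·1 + 0) = 19/2; p² − 90·q² = 361 − 360 = 1.
  The first convergent with p² − 90·q² = 1 gives the fundamental solution (x₁, y₁) = (19, 2).
Step 2: Apply the recurrence (x_{n+1}, y_{n+1}) = (x₁x_n + 90y₁y_n, x₁y_n + y₁x_n) repeatedly.
  From (x_1, y_1) = (19, 2): x_2 = 19·19 + 90·2·2 = 721; y_2 = 19·2 + 2·19 = 76.
  From (x_2, y_2) = (721, 76): x_3 = 19·721 + 90·2·76 = 27379; y_3 = 19·76 + 2·721 = 2886.
  From (x_3, y_3) = (27379, 2886): x_4 = 19·27379 + 90·2·2886 = 1039681; y_4 = 19·2886 + 2·27379 = 109592.
  From (x_4, y_4) = (1039681, 109592): x_5 = 19·1039681 + 90·2·109592 = 39480499; y_5 = 19·109592 + 2·1039681 = 4161610.
Step 3: Verify x_5² - 90·y_5² = 1558709801289001 - 1558709801289000 = 1 (should be 1). ✓

(x_1, y_1) = (19, 2); (x_5, y_5) = (39480499, 4161610).


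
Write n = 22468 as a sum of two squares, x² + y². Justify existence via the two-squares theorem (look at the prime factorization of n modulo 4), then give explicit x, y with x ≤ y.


Step 1: Factor n = 22468 = 2^2 · 41 · 137.
Step 2: Check the mod-4 condition on each prime factor: 2 = 2 (special); 41 ≡ 1 (mod 4), exponent 1; 137 ≡ 1 (mod 4), exponent 1.
All primes ≡ 3 (mod 4) appear to even exponent (or don't appear), so by the two-squares theorem n IS expressible as a sum of two squares.
Step 3: Build a representation. Group n = k² · m with k = 2 and m = 41 · 137 = 5617 (a product of primes ≡ 1 (mod 4)); a representation of m scales to one of n via (k·x)² + (k·y)² = k²(x² + y²). Each prime p ≡ 1 (mod 4) is itself a sum of two squares; find a² by testing p − a² for a perfect square:
  41: 41 − 1² = 40, 41 − 2² = 37, 41 − 3² = 32, 41 − 4² = 25 = 5² ⇒ 41 = 4² + 5².
  137: 137 − 1² = 136, 137 − 2² = 133, 137 − 3² = 128, 137 − 4² = 121 = 11² ⇒ 137 = 4² + 11².
  Combine using the Brahmagupta–Fibonacci identity (a² + b²)(c² + d²) = (ac − bd)² + (ad + bc)² = (ac + bd)² + (ad − bc)²:
  41 · 137 = 5617: from (4² + 5²)(4² + 11²), take (4·4 − 5·11, 4·11 + 5·4) = (16 − 55, 44 + 20) = (-39, 64); dropping signs (only squares matter) gives (39, 64); check 39² + 64² = 1521 + 4096 = 5617 ✓.
  Scale by k = 2: (2·39, 2·64) = (78, 128).
Step 4: Order so x ≤ y and verify: 78² + 128² = 6084 + 16384 = 22468 = n. ✓

n = 22468 = 78² + 128² (one valid representation with x ≤ y).


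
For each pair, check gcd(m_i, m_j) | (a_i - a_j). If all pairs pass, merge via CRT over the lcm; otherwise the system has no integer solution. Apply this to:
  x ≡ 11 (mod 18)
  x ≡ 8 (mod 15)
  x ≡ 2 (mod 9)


Moduli 18, 15, 9 are not pairwise coprime, so CRT works modulo lcm(m_i) when all pairwise compatibility conditions hold.
Pairwise compatibility: gcd(m_i, m_j) must divide a_i - a_j for every pair.
Merge one congruence at a time:
  Start: x ≡ 11 (mod 18).
  Combine with x ≡ 8 (mod 15): gcd(18, 15) = 3; 8 - 11 = -3, which IS divisible by 3, so compatible.
    Write x = 11 + 18·t and substitute into x ≡ 8 (mod 15): 18·t ≡ 8 − 11 = -3 (mod 15).
    Divide the congruence (and modulus) by g = 3: 6·t ≡ -1 (mod 5).
    Reduce coefficients mod 5: 1·t ≡ 4 (mod 5).
    So t ≡ 4 (mod 5).
    Then x = 11 + 18·4 = 83, valid modulo lcm(18, 15) = 90: x ≡ 83 (mod 90).
  Combine with x ≡ 2 (mod 9): gcd(90, 9) = 9; 2 - 83 = -81, which IS divisible by 9, so compatible.
    Write x = 83 + 90·t and substitute into x ≡ 2 (mod 9): 90·t ≡ 2 − 83 = -81 (mod 9).
    Divide the congruence (and modulus) by g = 9: 10·t ≡ -9 (mod 1).
    Modulo 1 every t works; take t = 0.
    Then x = 83 + 90·0 = 83, valid modulo lcm(90, 9) = 90: x ≡ 83 (mod 90).
Verify: 83 mod 18 = 11, 83 mod 15 = 8, 83 mod 9 = 2.

x ≡ 83 (mod 90).


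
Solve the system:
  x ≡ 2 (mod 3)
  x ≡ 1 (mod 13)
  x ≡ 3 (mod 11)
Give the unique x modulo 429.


Moduli 3, 13, 11 are pairwise coprime; by CRT there is a unique solution modulo M = 3 · 13 · 11 = 429.
Solve pairwise, accumulating the modulus:
  Start with x ≡ 2 (mod 3).
  Combine with x ≡ 1 (mod 13): since gcd(3, 13) = 1, we get a unique residue mod 39.
    Write x = 2 + 3·t and substitute into x ≡ 1 (mod 13): 3·t ≡ 1 − 2 = -1 (mod 13).
    Reduce coefficients mod 13: 3·t ≡ 12 (mod 13).
    The inverse of 3 mod 13 is 9 (since 3·9 = 27 = 2·13 + 1), so t ≡ 9·12 = 108 ≡ 4 (mod 13).
    Then x = 2 + 3·4 = 14, valid modulo lcm(3, 13) = 39: x ≡ 14 (mod 39).
  Combine with x ≡ 3 (mod 11): since gcd(39, 11) = 1, we get a unique residue mod 429.
    Write x = 14 + 39·t and substitute into x ≡ 3 (mod 11): 39·t ≡ 3 − 14 = -11 (mod 11).
    Reduce coefficients mod 11: 6·t ≡ 0 (mod 11).
    The inverse of 6 mod 11 is 2 (since 6·2 = 12 = 1·11 + 1), so t ≡ 2·0 = 0 ≡ 0 (mod 11).
    Then x = 14 + 39·0 = 14, valid modulo lcm(39, 11) = 429: x ≡ 14 (mod 429).
Verify: 14 mod 3 = 2 ✓, 14 mod 13 = 1 ✓, 14 mod 11 = 3 ✓.

x ≡ 14 (mod 429).


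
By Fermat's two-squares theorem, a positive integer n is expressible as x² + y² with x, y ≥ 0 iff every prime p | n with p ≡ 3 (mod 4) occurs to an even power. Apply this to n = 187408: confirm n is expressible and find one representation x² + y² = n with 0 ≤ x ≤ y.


Step 1: Factor n = 187408 = 2^4 · 13 · 17 · 53.
Step 2: Check the mod-4 condition on each prime factor: 2 = 2 (special); 13 ≡ 1 (mod 4), exponent 1; 17 ≡ 1 (mod 4), exponent 1; 53 ≡ 1 (mod 4), exponent 1.
All primes ≡ 3 (mod 4) appear to even exponent (or don't appear), so by the two-squares theorem n IS expressible as a sum of two squares.
Step 3: Build a representation. Group n = k² · m with k = 4 and m = 13 · 17 · 53 = 11713 (a product of primes ≡ 1 (mod 4)); a representation of m scales to one of n via (k·x)² + (k·y)² = k²(x² + y²). Each prime p ≡ 1 (mod 4) is itself a sum of two squares; find a² by testing p − a² for a perfect square:
  13: 13 − 1² = 12, 13 − 2² = 9 = 3² ⇒ 13 = 2² + 3².
  17: 17 − 1² = 16 = 4² ⇒ 17 = 1² + 4².
  53: 53 − 1² = 52, 53 − 2² = 49 = 7² ⇒ 53 = 2² + 7².
  Combine using the Brahmagupta–Fibonacci identity (a² + b²)(c² + d²) = (ac − bd)² + (ad + bc)² = (ac + bd)² + (ad − bc)²:
  13 · 17 = 221: from (2² + 3²)(1² + 4²), take (2·1 − 3·4, 2·4 + 3·1) = (2 − 12, 8 + 3) = (-10, 11); dropping signs (only squares matter) gives (10, 11); check 10² + 11² = 100 + 121 = 221 ✓.
  221 · 53 = 11713: from (10² + 11²)(2² + 7²), take (10·2 − 11·7, 10·7 + 11·2) = (20 − 77, 70 + 22) = (-57, 92); dropping signs (only squares matter) gives (57, 92); check 57² + 92² = 3249 + 8464 = 11713 ✓.
  Scale by k = 4: (4·57, 4·92) = (228, 368).
Step 4: Order so x ≤ y and verify: 228² + 368² = 51984 + 135424 = 187408 = n. ✓

n = 187408 = 228² + 368² (one valid representation with x ≤ y).


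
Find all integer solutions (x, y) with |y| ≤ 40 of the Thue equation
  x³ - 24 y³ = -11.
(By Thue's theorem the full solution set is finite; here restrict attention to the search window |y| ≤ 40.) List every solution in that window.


The equation is x³ - 24y³ = -11. For fixed y, x³ = 24·y³ − 11, so a solution requires the RHS to be a perfect cube.
Strategy: iterate y from -40 to 40, compute RHS = 24·y³ − 11, and check whether it is a (positive or negative) perfect cube.
Check small values of y:
  y = 0: RHS = -11 is not a perfect cube.
  y = 1: RHS = 13 is not a perfect cube.
  y = -1: RHS = -35 is not a perfect cube.
  y = 2: RHS = 181 is not a perfect cube.
  y = -2: RHS = -203 is not a perfect cube.
  y = 3: RHS = 637 is not a perfect cube.
  y = -3: RHS = -659 is not a perfect cube.
Continuing the search up to |y| = 40 finds no solutions either.
No (x, y) in the scanned range satisfies the equation.

No integer solutions with |y| ≤ 40.


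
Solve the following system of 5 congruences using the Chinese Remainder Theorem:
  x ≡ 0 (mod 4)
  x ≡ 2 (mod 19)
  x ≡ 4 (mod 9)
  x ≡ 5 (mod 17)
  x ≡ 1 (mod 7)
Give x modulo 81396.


Product of moduli M = 4 · 19 · 9 · 17 · 7 = 81396.
Merge one congruence at a time:
  Start: x ≡ 0 (mod 4).
  Combine with x ≡ 2 (mod 19); new modulus lcm = 76.
    Write x = 0 + 4·t and substitute into x ≡ 2 (mod 19): 4·t ≡ 2 − 0 = 2 (mod 19).
    The inverse of 4 mod 19 is 5 (since 4·5 = 20 = 1·19 + 1), so t ≡ 5·2 = 10 ≡ 10 (mod 19).
    Then x = 0 + 4·10 = 40, valid modulo lcm(4, 19) = 76: x ≡ 40 (mod 76).
  Combine with x ≡ 4 (mod 9); new modulus lcm = 684.
    Write x = 40 + 76·t and substitute into x ≡ 4 (mod 9): 76·t ≡ 4 − 40 = -36 (mod 9).
    Reduce coefficients mod 9: 4·t ≡ 0 (mod 9).
    The inverse of 4 mod 9 is 7 (since 4·7 = 28 = 3·9 + 1), so t ≡ 7·0 = 0 ≡ 0 (mod 9).
    Then x = 40 + 76·0 = 40, valid modulo lcm(76, 9) = 684: x ≡ 40 (mod 684).
  Combine with x ≡ 5 (mod 17); new modulus lcm = 11628.
    Write x = 40 + 684·t and substitute into x ≡ 5 (mod 17): 684·t ≡ 5 − 40 = -35 (mod 17).
    Reduce coefficients mod 17: 4·t ≡ 16 (mod 17).
    The inverse of 4 mod 17 is 13 (since 4·13 = 52 = 3·17 + 1), so t ≡ 13·16 = 208 ≡ 4 (mod 17).
    Then x = 40 + 684·4 = 2776, valid modulo lcm(684, 17) = 11628: x ≡ 2776 (mod 11628).
  Combine with x ≡ 1 (mod 7); new modulus lcm = 81396.
    Write x = 2776 + 11628·t and substitute into x ≡ 1 (mod 7): 11628·t ≡ 1 − 2776 = -2775 (mod 7).
    Reduce coefficients mod 7: 1·t ≡ 4 (mod 7).
    So t ≡ 4 (mod 7).
    Then x = 2776 + 11628·4 = 49288, valid modulo lcm(11628, 7) = 81396: x ≡ 49288 (mod 81396).
Verify against each original: 49288 mod 4 = 0, 49288 mod 19 = 2, 49288 mod 9 = 4, 49288 mod 17 = 5, 49288 mod 7 = 1.

x ≡ 49288 (mod 81396).


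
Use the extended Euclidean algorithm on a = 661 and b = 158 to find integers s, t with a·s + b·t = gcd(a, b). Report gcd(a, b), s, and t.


Euclidean algorithm on (661, 158) — divide until remainder is 0:
  661 = 4 · 158 + 29
  158 = 5 · 29 + 13
  29 = 2 · 13 + 3
  13 = 4 · 3 + 1
  3 = 3 · 1 + 0
gcd(661, 158) = 1.
Track Bezout coefficients alongside the remainders: start with r₀ = 661 = a·1 + b·0 (s = 1, t = 0) and r₁ = 158 = a·0 + b·1 (s = 0, t = 1); each new remainder r_{k+1} = r_{k-1} − q_k·r_k inherits s_{k+1} = s_{k-1} − q_k·s_k, t_{k+1} = t_{k-1} − q_k·t_k, so r_k = a·s_k + b·t_k at every step:
  q = 4: r = 29, s = 1 − 4·0 = 1, t = 0 − 4·1 = -4  (check: 661·1 + 158·(-4) = 29)
  q = 5: r = 13, s = 0 − 5·1 = -5, t = 1 − 5·(-4) = 21  (check: 661·(-5) + 158·21 = 13)
  q = 2: r = 3, s = 1 − 2·(-5) = 11, t = -4 − 2·21 = -46  (check: 661·11 + 158·(-46) = 3)
  q = 4: r = 1, s = -5 − 4·11 = -49, t = 21 − 4·(-46) = 205  (check: 661·(-49) + 158·205 = 1)
The row with r = 1 (the gcd) gives the Bezout coefficients s = -49, t = 205.
Result: 661 · (-49) + 158 · (205) = 1.

gcd(661, 158) = 1; s = -49, t = 205 (check: 661·(-49) + 158·205 = 1).


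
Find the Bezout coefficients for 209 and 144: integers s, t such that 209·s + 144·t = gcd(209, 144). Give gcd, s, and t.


Euclidean algorithm on (209, 144) — divide until remainder is 0:
  209 = 1 · 144 + 65
  144 = 2 · 65 + 14
  65 = 4 · 14 + 9
  14 = 1 · 9 + 5
  9 = 1 · 5 + 4
  5 = 1 · 4 + 1
  4 = 4 · 1 + 0
gcd(209, 144) = 1.
Track Bezout coefficients alongside the remainders: start with r₀ = 209 = a·1 + b·0 (s = 1, t = 0) and r₁ = 144 = a·0 + b·1 (s = 0, t = 1); each new remainder r_{k+1} = r_{k-1} − q_k·r_k inherits s_{k+1} = s_{k-1} − q_k·s_k, t_{k+1} = t_{k-1} − q_k·t_k, so r_k = a·s_k + b·t_k at every step:
  q = 1: r = 65, s = 1 − 1·0 = 1, t = 0 − 1·1 = -1  (check: 209·1 + 144·(-1) = 65)
  q = 2: r = 14, s = 0 − 2·1 = -2, t = 1 − 2·(-1) = 3  (check: 209·(-2) + 144·3 = 14)
  q = 4: r = 9, s = 1 − 4·(-2) = 9, t = -1 − 4·3 = -13  (check: 209·9 + 144·(-13) = 9)
  q = 1: r = 5, s = -2 − 1·9 = -11, t = 3 − 1·(-13) = 16  (check: 209·(-11) + 144·16 = 5)
  q = 1: r = 4, s = 9 − 1·(-11) = 20, t = -13 − 1·16 = -29  (check: 209·20 + 144·(-29) = 4)
  q = 1: r = 1, s = -11 − 1·20 = -31, t = 16 − 1·(-29) = 45  (check: 209·(-31) + 144·45 = 1)
The row with r = 1 (the gcd) gives the Bezout coefficients s = -31, t = 45.
Result: 209 · (-31) + 144 · (45) = 1.

gcd(209, 144) = 1; s = -31, t = 45 (check: 209·(-31) + 144·45 = 1).


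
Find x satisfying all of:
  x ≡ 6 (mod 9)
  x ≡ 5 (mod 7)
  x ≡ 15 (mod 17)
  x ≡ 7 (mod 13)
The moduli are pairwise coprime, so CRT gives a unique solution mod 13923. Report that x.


Product of moduli M = 9 · 7 · 17 · 13 = 13923.
Merge one congruence at a time:
  Start: x ≡ 6 (mod 9).
  Combine with x ≡ 5 (mod 7); new modulus lcm = 63.
    Write x = 6 + 9·t and substitute into x ≡ 5 (mod 7): 9·t ≡ 5 − 6 = -1 (mod 7).
    Reduce coefficients mod 7: 2·t ≡ 6 (mod 7).
    The inverse of 2 mod 7 is 4 (since 2·4 = 8 = 1·7 + 1), so t ≡ 4·6 = 24 ≡ 3 (mod 7).
    Then x = 6 + 9·3 = 33, valid modulo lcm(9, 7) = 63: x ≡ 33 (mod 63).
  Combine with x ≡ 15 (mod 17); new modulus lcm = 1071.
    Write x = 33 + 63·t and substitute into x ≡ 15 (mod 17): 63·t ≡ 15 − 33 = -18 (mod 17).
    Reduce coefficients mod 17: 12·t ≡ 16 (mod 17).
    The inverse of 12 mod 17 is 10 (since 12·10 = 120 = 7·17 + 1), so t ≡ 10·16 = 160 ≡ 7 (mod 17).
    Then x = 33 + 63·7 = 474, valid modulo lcm(63, 17) = 1071: x ≡ 474 (mod 1071).
  Combine with x ≡ 7 (mod 13); new modulus lcm = 13923.
    Write x = 474 + 1071·t and substitute into x ≡ 7 (mod 13): 1071·t ≡ 7 − 474 = -467 (mod 13).
    Reduce coefficients mod 13: 5·t ≡ 1 (mod 13).
    The inverse of 5 mod 13 is 8 (since 5·8 = 40 = 3·13 + 1), so t ≡ 8·1 = 8 ≡ 8 (mod 13).
    Then x = 474 + 1071·8 = 9042, valid modulo lcm(1071, 13) = 13923: x ≡ 9042 (mod 13923).
Verify against each original: 9042 mod 9 = 6, 9042 mod 7 = 5, 9042 mod 17 = 15, 9042 mod 13 = 7.

x ≡ 9042 (mod 13923).


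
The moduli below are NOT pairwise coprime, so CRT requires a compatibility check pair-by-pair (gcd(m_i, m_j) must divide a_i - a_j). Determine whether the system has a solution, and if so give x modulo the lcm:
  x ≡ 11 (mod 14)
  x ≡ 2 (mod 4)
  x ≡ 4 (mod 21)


Moduli 14, 4, 21 are not pairwise coprime, so CRT works modulo lcm(m_i) when all pairwise compatibility conditions hold.
Pairwise compatibility: gcd(m_i, m_j) must divide a_i - a_j for every pair.
Merge one congruence at a time:
  Start: x ≡ 11 (mod 14).
  Combine with x ≡ 2 (mod 4): gcd(14, 4) = 2, and 2 - 11 = -9 is NOT divisible by 2.
    ⇒ system is inconsistent (no integer solution).

No solution (the system is inconsistent).


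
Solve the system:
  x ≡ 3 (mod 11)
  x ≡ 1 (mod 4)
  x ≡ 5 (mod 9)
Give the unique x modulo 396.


Moduli 11, 4, 9 are pairwise coprime; by CRT there is a unique solution modulo M = 11 · 4 · 9 = 396.
Solve pairwise, accumulating the modulus:
  Start with x ≡ 3 (mod 11).
  Combine with x ≡ 1 (mod 4): since gcd(11, 4) = 1, we get a unique residue mod 44.
    Write x = 3 + 11·t and substitute into x ≡ 1 (mod 4): 11·t ≡ 1 − 3 = -2 (mod 4).
    Reduce coefficients mod 4: 3·t ≡ 2 (mod 4).
    The inverse of 3 mod 4 is 3 (since 3·3 = 9 = 2·4 + 1), so t ≡ 3·2 = 6 ≡ 2 (mod 4).
    Then x = 3 + 11·2 = 25, valid modulo lcm(11, 4) = 44: x ≡ 25 (mod 44).
  Combine with x ≡ 5 (mod 9): since gcd(44, 9) = 1, we get a unique residue mod 396.
    Write x = 25 + 44·t and substitute into x ≡ 5 (mod 9): 44·t ≡ 5 − 25 = -20 (mod 9).
    Reduce coefficients mod 9: 8·t ≡ 7 (mod 9).
    The inverse of 8 mod 9 is 8 (since 8·8 = 64 = 7·9 + 1), so t ≡ 8·7 = 56 ≡ 2 (mod 9).
    Then x = 25 + 44·2 = 113, valid modulo lcm(44, 9) = 396: x ≡ 113 (mod 396).
Verify: 113 mod 11 = 3 ✓, 113 mod 4 = 1 ✓, 113 mod 9 = 5 ✓.

x ≡ 113 (mod 396).


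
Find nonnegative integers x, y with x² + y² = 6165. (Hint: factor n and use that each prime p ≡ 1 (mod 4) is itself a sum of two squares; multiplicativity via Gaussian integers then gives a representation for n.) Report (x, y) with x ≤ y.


Step 1: Factor n = 6165 = 3^2 · 5 · 137.
Step 2: Check the mod-4 condition on each prime factor: 3 ≡ 3 (mod 4), exponent 2 (must be even); 5 ≡ 1 (mod 4), exponent 1; 137 ≡ 1 (mod 4), exponent 1.
All primes ≡ 3 (mod 4) appear to even exponent (or don't appear), so by the two-squares theorem n IS expressible as a sum of two squares.
Step 3: Build a representation. Group n = k² · m with k = 3 and m = 5 · 137 = 685 (a product of primes ≡ 1 (mod 4)); a representation of m scales to one of n via (k·x)² + (k·y)² = k²(x² + y²). Each prime p ≡ 1 (mod 4) is itself a sum of two squares; find a² by testing p − a² for a perfect square:
  5: 5 − 1² = 4 = 2² ⇒ 5 = 1² + 2².
  137: 137 − 1² = 136, 137 − 2² = 133, 137 − 3² = 128, 137 − 4² = 121 = 11² ⇒ 137 = 4² + 11².
  Combine using the Brahmagupta–Fibonacci identity (a² + b²)(c² + d²) = (ac − bd)² + (ad + bc)² = (ac + bd)² + (ad − bc)²:
  5 · 137 = 685: from (1² + 2²)(4² + 11²), take (1·4 − 2·11, 1·11 + 2·4) = (4 − 22, 11 + 8) = (-18, 19); dropping signs (only squares matter) gives (18, 19); check 18² + 19² = 324 + 361 = 685 ✓.
  Scale by k = 3: (3·18, 3·19) = (54, 57).
Step 4: Order so x ≤ y and verify: 54² + 57² = 2916 + 3249 = 6165 = n. ✓

n = 6165 = 54² + 57² (one valid representation with x ≤ y).


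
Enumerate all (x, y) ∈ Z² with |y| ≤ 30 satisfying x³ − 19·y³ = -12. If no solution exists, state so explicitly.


The equation is x³ - 19y³ = -12. For fixed y, x³ = 19·y³ − 12, so a solution requires the RHS to be a perfect cube.
Strategy: iterate y from -30 to 30, compute RHS = 19·y³ − 12, and check whether it is a (positive or negative) perfect cube.
Check small values of y:
  y = 0: RHS = -12 is not a perfect cube.
  y = 1: RHS = 7 is not a perfect cube.
  y = -1: RHS = -31 is not a perfect cube.
  y = 2: RHS = 140 is not a perfect cube.
  y = -2: RHS = -164 is not a perfect cube.
  y = 3: RHS = 501 is not a perfect cube.
  y = -3: RHS = -525 is not a perfect cube.
Continuing the search up to |y| = 30 finds no solutions either.
No (x, y) in the scanned range satisfies the equation.

No integer solutions with |y| ≤ 30.


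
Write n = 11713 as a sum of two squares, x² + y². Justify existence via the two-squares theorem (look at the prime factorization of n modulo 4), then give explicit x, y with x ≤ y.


Step 1: Factor n = 11713 = 13 · 17 · 53.
Step 2: Check the mod-4 condition on each prime factor: 13 ≡ 1 (mod 4), exponent 1; 17 ≡ 1 (mod 4), exponent 1; 53 ≡ 1 (mod 4), exponent 1.
All primes ≡ 3 (mod 4) appear to even exponent (or don't appear), so by the two-squares theorem n IS expressible as a sum of two squares.
Step 3: Build a representation. Here n = 13 · 17 · 53 is a product of primes ≡ 1 (mod 4). Each prime p ≡ 1 (mod 4) is itself a sum of two squares; find a² by testing p − a² for a perfect square:
  13: 13 − 1² = 12, 13 − 2² = 9 = 3² ⇒ 13 = 2² + 3².
  17: 17 − 1² = 16 = 4² ⇒ 17 = 1² + 4².
  53: 53 − 1² = 52, 53 − 2² = 49 = 7² ⇒ 53 = 2² + 7².
  Combine using the Brahmagupta–Fibonacci identity (a² + b²)(c² + d²) = (ac − bd)² + (ad + bc)² = (ac + bd)² + (ad − bc)²:
  13 · 17 = 221: from (2² + 3²)(1² + 4²), take (2·1 − 3·4, 2·4 + 3·1) = (2 − 12, 8 + 3) = (-10, 11); dropping signs (only squares matter) gives (10, 11); check 10² + 11² = 100 + 121 = 221 ✓.
  221 · 53 = 11713: from (10² + 11²)(2² + 7²), take (10·2 − 11·7, 10·7 + 11·2) = (20 − 77, 70 + 22) = (-57, 92); dropping signs (only squares matter) gives (57, 92); check 57² + 92² = 3249 + 8464 = 11713 ✓.
Step 4: Order so x ≤ y and verify: 57² + 92² = 3249 + 8464 = 11713 = n. ✓

n = 11713 = 57² + 92² (one valid representation with x ≤ y).


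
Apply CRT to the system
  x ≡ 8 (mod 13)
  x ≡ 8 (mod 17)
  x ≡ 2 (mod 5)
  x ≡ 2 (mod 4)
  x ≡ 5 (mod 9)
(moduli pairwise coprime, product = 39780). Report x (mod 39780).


Product of moduli M = 13 · 17 · 5 · 4 · 9 = 39780.
Merge one congruence at a time:
  Start: x ≡ 8 (mod 13).
  Combine with x ≡ 8 (mod 17); new modulus lcm = 221.
    Write x = 8 + 13·t and substitute into x ≡ 8 (mod 17): 13·t ≡ 8 − 8 = 0 (mod 17).
    The inverse of 13 mod 17 is 4 (since 13·4 = 52 = 3·17 + 1), so t ≡ 4·0 = 0 ≡ 0 (mod 17).
    Then x = 8 + 13·0 = 8, valid modulo lcm(13, 17) = 221: x ≡ 8 (mod 221).
  Combine with x ≡ 2 (mod 5); new modulus lcm = 1105.
    Write x = 8 + 221·t and substitute into x ≡ 2 (mod 5): 221·t ≡ 2 − 8 = -6 (mod 5).
    Reduce coefficients mod 5: 1·t ≡ 4 (mod 5).
    So t ≡ 4 (mod 5).
    Then x = 8 + 221·4 = 892, valid modulo lcm(221, 5) = 1105: x ≡ 892 (mod 1105).
  Combine with x ≡ 2 (mod 4); new modulus lcm = 4420.
    Write x = 892 + 1105·t and substitute into x ≡ 2 (mod 4): 1105·t ≡ 2 − 892 = -890 (mod 4).
    Reduce coefficients mod 4: 1·t ≡ 2 (mod 4).
    So t ≡ 2 (mod 4).
    Then x = 892 + 1105·2 = 3102, valid modulo lcm(1105, 4) = 4420: x ≡ 3102 (mod 4420).
  Combine with x ≡ 5 (mod 9); new modulus lcm = 39780.
    Write x = 3102 + 4420·t and substitute into x ≡ 5 (mod 9): 4420·t ≡ 5 − 3102 = -3097 (mod 9).
    Reduce coefficients mod 9: 1·t ≡ 8 (mod 9).
    So t ≡ 8 (mod 9).
    Then x = 3102 + 4420·8 = 38462, valid modulo lcm(4420, 9) = 39780: x ≡ 38462 (mod 39780).
Verify against each original: 38462 mod 13 = 8, 38462 mod 17 = 8, 38462 mod 5 = 2, 38462 mod 4 = 2, 38462 mod 9 = 5.

x ≡ 38462 (mod 39780).


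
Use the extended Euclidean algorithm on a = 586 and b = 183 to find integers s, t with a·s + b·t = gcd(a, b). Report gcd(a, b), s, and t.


Euclidean algorithm on (586, 183) — divide until remainder is 0:
  586 = 3 · 183 + 37
  183 = 4 · 37 + 35
  37 = 1 · 35 + 2
  35 = 17 · 2 + 1
  2 = 2 · 1 + 0
gcd(586, 183) = 1.
Track Bezout coefficients alongside the remainders: start with r₀ = 586 = a·1 + b·0 (s = 1, t = 0) and r₁ = 183 = a·0 + b·1 (s = 0, t = 1); each new remainder r_{k+1} = r_{k-1} − q_k·r_k inherits s_{k+1} = s_{k-1} − q_k·s_k, t_{k+1} = t_{k-1} − q_k·t_k, so r_k = a·s_k + b·t_k at every step:
  q = 3: r = 37, s = 1 − 3·0 = 1, t = 0 − 3·1 = -3  (check: 586·1 + 183·(-3) = 37)
  q = 4: r = 35, s = 0 − 4·1 = -4, t = 1 − 4·(-3) = 13  (check: 586·(-4) + 183·13 = 35)
  q = 1: r = 2, s = 1 − 1·(-4) = 5, t = -3 − 1·13 = -16  (check: 586·5 + 183·(-16) = 2)
  q = 17: r = 1, s = -4 − 17·5 = -89, t = 13 − 17·(-16) = 285  (check: 586·(-89) + 183·285 = 1)
The row with r = 1 (the gcd) gives the Bezout coefficients s = -89, t = 285.
Result: 586 · (-89) + 183 · (285) = 1.

gcd(586, 183) = 1; s = -89, t = 285 (check: 586·(-89) + 183·285 = 1).


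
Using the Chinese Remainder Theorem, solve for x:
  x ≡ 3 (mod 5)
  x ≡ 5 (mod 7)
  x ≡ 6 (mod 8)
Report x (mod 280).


Moduli 5, 7, 8 are pairwise coprime; by CRT there is a unique solution modulo M = 5 · 7 · 8 = 280.
Solve pairwise, accumulating the modulus:
  Start with x ≡ 3 (mod 5).
  Combine with x ≡ 5 (mod 7): since gcd(5, 7) = 1, we get a unique residue mod 35.
    Write x = 3 + 5·t and substitute into x ≡ 5 (mod 7): 5·t ≡ 5 − 3 = 2 (mod 7).
    The inverse of 5 mod 7 is 3 (since 5·3 = 15 = 2·7 + 1), so t ≡ 3·2 = 6 ≡ 6 (mod 7).
    Then x = 3 + 5·6 = 33, valid modulo lcm(5, 7) = 35: x ≡ 33 (mod 35).
  Combine with x ≡ 6 (mod 8): since gcd(35, 8) = 1, we get a unique residue mod 280.
    Write x = 33 + 35·t and substitute into x ≡ 6 (mod 8): 35·t ≡ 6 − 33 = -27 (mod 8).
    Reduce coefficients mod 8: 3·t ≡ 5 (mod 8).
    The inverse of 3 mod 8 is 3 (since 3·3 = 9 = 1·8 + 1), so t ≡ 3·5 = 15 ≡ 7 (mod 8).
    Then x = 33 + 35·7 = 278, valid modulo lcm(35, 8) = 280: x ≡ 278 (mod 280).
Verify: 278 mod 5 = 3 ✓, 278 mod 7 = 5 ✓, 278 mod 8 = 6 ✓.

x ≡ 278 (mod 280).


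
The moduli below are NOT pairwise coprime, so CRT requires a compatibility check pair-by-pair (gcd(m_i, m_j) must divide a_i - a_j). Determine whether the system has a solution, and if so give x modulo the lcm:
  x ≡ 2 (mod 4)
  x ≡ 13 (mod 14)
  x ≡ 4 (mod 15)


Moduli 4, 14, 15 are not pairwise coprime, so CRT works modulo lcm(m_i) when all pairwise compatibility conditions hold.
Pairwise compatibility: gcd(m_i, m_j) must divide a_i - a_j for every pair.
Merge one congruence at a time:
  Start: x ≡ 2 (mod 4).
  Combine with x ≡ 13 (mod 14): gcd(4, 14) = 2, and 13 - 2 = 11 is NOT divisible by 2.
    ⇒ system is inconsistent (no integer solution).

No solution (the system is inconsistent).


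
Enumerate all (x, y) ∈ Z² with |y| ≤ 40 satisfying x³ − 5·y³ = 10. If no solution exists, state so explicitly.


The equation is x³ - 5y³ = 10. For fixed y, x³ = 5·y³ + 10, so a solution requires the RHS to be a perfect cube.
Strategy: iterate y from -40 to 40, compute RHS = 5·y³ + 10, and check whether it is a (positive or negative) perfect cube.
Check small values of y:
  y = 0: RHS = 10 is not a perfect cube.
  y = 1: RHS = 15 is not a perfect cube.
  y = -1: RHS = 5 is not a perfect cube.
  y = 2: RHS = 50 is not a perfect cube.
  y = -2: RHS = -30 is not a perfect cube.
  y = 3: RHS = 145 is not a perfect cube.
  y = -3: RHS = -125 = (-5)³ ⇒ x = -5 works.
Continuing the search up to |y| = 40 finds no further solutions beyond those listed.
Collected solutions: (-5, -3).

Solutions (with |y| ≤ 40): (-5, -3).


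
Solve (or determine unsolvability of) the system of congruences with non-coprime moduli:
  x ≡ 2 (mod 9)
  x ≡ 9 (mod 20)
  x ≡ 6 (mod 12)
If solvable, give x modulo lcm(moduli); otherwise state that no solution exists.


Moduli 9, 20, 12 are not pairwise coprime, so CRT works modulo lcm(m_i) when all pairwise compatibility conditions hold.
Pairwise compatibility: gcd(m_i, m_j) must divide a_i - a_j for every pair.
Merge one congruence at a time:
  Start: x ≡ 2 (mod 9).
  Combine with x ≡ 9 (mod 20): gcd(9, 20) = 1; 9 - 2 = 7, which IS divisible by 1, so compatible.
    Write x = 2 + 9·t and substitute into x ≡ 9 (mod 20): 9·t ≡ 9 − 2 = 7 (mod 20).
    The inverse of 9 mod 20 is 9 (since 9·9 = 81 = 4·20 + 1), so t ≡ 9·7 = 63 ≡ 3 (mod 20).
    Then x = 2 + 9·3 = 29, valid modulo lcm(9, 20) = 180: x ≡ 29 (mod 180).
  Combine with x ≡ 6 (mod 12): gcd(180, 12) = 12, and 6 - 29 = -23 is NOT divisible by 12.
    ⇒ system is inconsistent (no integer solution).

No solution (the system is inconsistent).


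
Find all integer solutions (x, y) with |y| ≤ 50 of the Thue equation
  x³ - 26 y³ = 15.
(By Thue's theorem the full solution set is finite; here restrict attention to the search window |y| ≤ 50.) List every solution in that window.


The equation is x³ - 26y³ = 15. For fixed y, x³ = 26·y³ + 15, so a solution requires the RHS to be a perfect cube.
Strategy: iterate y from -50 to 50, compute RHS = 26·y³ + 15, and check whether it is a (positive or negative) perfect cube.
Check small values of y:
  y = 0: RHS = 15 is not a perfect cube.
  y = 1: RHS = 41 is not a perfect cube.
  y = -1: RHS = -11 is not a perfect cube.
  y = 2: RHS = 223 is not a perfect cube.
  y = -2: RHS = -193 is not a perfect cube.
  y = 3: RHS = 717 is not a perfect cube.
  y = -3: RHS = -687 is not a perfect cube.
Continuing the search up to |y| = 50 finds no solutions either.
No (x, y) in the scanned range satisfies the equation.

No integer solutions with |y| ≤ 50.


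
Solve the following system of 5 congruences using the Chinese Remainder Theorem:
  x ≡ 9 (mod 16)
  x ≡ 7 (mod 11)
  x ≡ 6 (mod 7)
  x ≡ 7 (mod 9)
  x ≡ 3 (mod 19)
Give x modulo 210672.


Product of moduli M = 16 · 11 · 7 · 9 · 19 = 210672.
Merge one congruence at a time:
  Start: x ≡ 9 (mod 16).
  Combine with x ≡ 7 (mod 11); new modulus lcm = 176.
    Write x = 9 + 16·t and substitute into x ≡ 7 (mod 11): 16·t ≡ 7 − 9 = -2 (mod 11).
    Reduce coefficients mod 11: 5·t ≡ 9 (mod 11).
    The inverse of 5 mod 11 is 9 (since 5·9 = 45 = 4·11 + 1), so t ≡ 9·9 = 81 ≡ 4 (mod 11).
    Then x = 9 + 16·4 = 73, valid modulo lcm(16, 11) = 176: x ≡ 73 (mod 176).
  Combine with x ≡ 6 (mod 7); new modulus lcm = 1232.
    Write x = 73 + 176·t and substitute into x ≡ 6 (mod 7): 176·t ≡ 6 − 73 = -67 (mod 7).
    Reduce coefficients mod 7: 1·t ≡ 3 (mod 7).
    So t ≡ 3 (mod 7).
    Then x = 73 + 176·3 = 601, valid modulo lcm(176, 7) = 1232: x ≡ 601 (mod 1232).
  Combine with x ≡ 7 (mod 9); new modulus lcm = 11088.
    Write x = 601 + 1232·t and substitute into x ≡ 7 (mod 9): 1232·t ≡ 7 − 601 = -594 (mod 9).
    Reduce coefficients mod 9: 8·t ≡ 0 (mod 9).
    The inverse of 8 mod 9 is 8 (since 8·8 = 64 = 7·9 + 1), so t ≡ 8·0 = 0 ≡ 0 (mod 9).
    Then x = 601 + 1232·0 = 601, valid modulo lcm(1232, 9) = 11088: x ≡ 601 (mod 11088).
  Combine with x ≡ 3 (mod 19); new modulus lcm = 210672.
    Write x = 601 + 11088·t and substitute into x ≡ 3 (mod 19): 11088·t ≡ 3 − 601 = -598 (mod 19).
    Reduce coefficients mod 19: 11·t ≡ 10 (mod 19).
    The inverse of 11 mod 19 is 7 (since 11·7 = 77 = 4·19 + 1), so t ≡ 7·10 = 70 ≡ 13 (mod 19).
    Then x = 601 + 11088·13 = 144745, valid modulo lcm(11088, 19) = 210672: x ≡ 144745 (mod 210672).
Verify against each original: 144745 mod 16 = 9, 144745 mod 11 = 7, 144745 mod 7 = 6, 144745 mod 9 = 7, 144745 mod 19 = 3.

x ≡ 144745 (mod 210672).


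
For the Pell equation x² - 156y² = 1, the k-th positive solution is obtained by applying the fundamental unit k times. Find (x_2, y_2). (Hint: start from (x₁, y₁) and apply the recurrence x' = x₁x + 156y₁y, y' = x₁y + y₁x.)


Step 1: Find the fundamental solution (x₁, y₁) of x² - 156y² = 1.
  Expand √156 as a continued fraction. a₀ = ⌊√156⌋ = 12; iterate m_{k+1} = d_k·a_k − m_k, d_{k+1} = (156 − m_{k+1}²)/d_k, a_{k+1} = ⌊(a₀ + m_{k+1})/d_{k+1}⌋ (starting m₀ = 0, d₀ = 1), with convergents p_k = a_k·p_{k-1} + p_{k-2}, q_k = a_k·q_{k-1} + q_{k-2} (p₋₁ = 1, q₋₁ = 0):
  k = 0: a₀ = 12; p₀/q₀ = 12/1; p₀² − 156·q₀² = 144 − 156 = -12.
  k = 1: m = 12, d = 12, a = ⌊(12 + 12)/12⌋ = 2; p/q = (2·12 + 1)/(2·1 + 0) = 25/2; p² − 156·q² = 625 − 624 = 1.
  The first convergent with p² − 156·q² = 1 gives the fundamental solution (x₁, y₁) = (25, 2).
Step 2: Apply the recurrence (x_{n+1}, y_{n+1}) = (x₁x_n + 156y₁y_n, x₁y_n + y₁x_n) repeatedly.
  From (x_1, y_1) = (25, 2): x_2 = 25·25 + 156·2·2 = 1249; y_2 = 25·2 + 2·25 = 100.
Step 3: Verify x_2² - 156·y_2² = 1560001 - 1560000 = 1 (should be 1). ✓

(x_1, y_1) = (25, 2); (x_2, y_2) = (1249, 100).


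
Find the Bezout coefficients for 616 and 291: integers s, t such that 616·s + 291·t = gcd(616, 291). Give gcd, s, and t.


Euclidean algorithm on (616, 291) — divide until remainder is 0:
  616 = 2 · 291 + 34
  291 = 8 · 34 + 19
  34 = 1 · 19 + 15
  19 = 1 · 15 + 4
  15 = 3 · 4 + 3
  4 = 1 · 3 + 1
  3 = 3 · 1 + 0
gcd(616, 291) = 1.
Track Bezout coefficients alongside the remainders: start with r₀ = 616 = a·1 + b·0 (s = 1, t = 0) and r₁ = 291 = a·0 + b·1 (s = 0, t = 1); each new remainder r_{k+1} = r_{k-1} − q_k·r_k inherits s_{k+1} = s_{k-1} − q_k·s_k, t_{k+1} = t_{k-1} − q_k·t_k, so r_k = a·s_k + b·t_k at every step:
  q = 2: r = 34, s = 1 − 2·0 = 1, t = 0 − 2·1 = -2  (check: 616·1 + 291·(-2) = 34)
  q = 8: r = 19, s = 0 − 8·1 = -8, t = 1 − 8·(-2) = 17  (check: 616·(-8) + 291·17 = 19)
  q = 1: r = 15, s = 1 − 1·(-8) = 9, t = -2 − 1·17 = -19  (check: 616·9 + 291·(-19) = 15)
  q = 1: r = 4, s = -8 − 1·9 = -17, t = 17 − 1·(-19) = 36  (check: 616·(-17) + 291·36 = 4)
  q = 3: r = 3, s = 9 − 3·(-17) = 60, t = -19 − 3·36 = -127  (check: 616·60 + 291·(-127) = 3)
  q = 1: r = 1, s = -17 − 1·60 = -77, t = 36 − 1·(-127) = 163  (check: 616·(-77) + 291·163 = 1)
The row with r = 1 (the gcd) gives the Bezout coefficients s = -77, t = 163.
Result: 616 · (-77) + 291 · (163) = 1.

gcd(616, 291) = 1; s = -77, t = 163 (check: 616·(-77) + 291·163 = 1).


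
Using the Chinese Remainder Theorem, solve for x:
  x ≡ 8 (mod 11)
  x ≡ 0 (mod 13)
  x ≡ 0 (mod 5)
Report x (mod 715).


Moduli 11, 13, 5 are pairwise coprime; by CRT there is a unique solution modulo M = 11 · 13 · 5 = 715.
Solve pairwise, accumulating the modulus:
  Start with x ≡ 8 (mod 11).
  Combine with x ≡ 0 (mod 13): since gcd(11, 13) = 1, we get a unique residue mod 143.
    Write x = 8 + 11·t and substitute into x ≡ 0 (mod 13): 11·t ≡ 0 − 8 = -8 (mod 13).
    Reduce coefficients mod 13: 11·t ≡ 5 (mod 13).
    The inverse of 11 mod 13 is 6 (since 11·6 = 66 = 5·13 + 1), so t ≡ 6·5 = 30 ≡ 4 (mod 13).
    Then x = 8 + 11·4 = 52, valid modulo lcm(11, 13) = 143: x ≡ 52 (mod 143).
  Combine with x ≡ 0 (mod 5): since gcd(143, 5) = 1, we get a unique residue mod 715.
    Write x = 52 + 143·t and substitute into x ≡ 0 (mod 5): 143·t ≡ 0 − 52 = -52 (mod 5).
    Reduce coefficients mod 5: 3·t ≡ 3 (mod 5).
    The inverse of 3 mod 5 is 2 (since 3·2 = 6 = 1·5 + 1), so t ≡ 2·3 = 6 ≡ 1 (mod 5).
    Then x = 52 + 143·1 = 195, valid modulo lcm(143, 5) = 715: x ≡ 195 (mod 715).
Verify: 195 mod 11 = 8 ✓, 195 mod 13 = 0 ✓, 195 mod 5 = 0 ✓.

x ≡ 195 (mod 715).
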